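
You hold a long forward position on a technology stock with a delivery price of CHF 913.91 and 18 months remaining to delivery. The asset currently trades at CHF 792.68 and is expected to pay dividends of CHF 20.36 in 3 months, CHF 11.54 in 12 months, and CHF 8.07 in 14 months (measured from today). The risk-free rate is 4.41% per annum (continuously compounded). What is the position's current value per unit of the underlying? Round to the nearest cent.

PV(remaining dividends) I = 20.36·e^(−0.0441·3/12) + 11.54·e^(−0.0441·12/12) + 8.07·e^(−0.0441·14/12) = 38.8442
Current forward F = (S − I)·e^(rT) = (792.68 − 38.8442)·e^(0.0441·18/12) = 753.8358 × 1.068387 = 805.3884
Value (long) = (F − K)·e^(−rT) = (805.3884 − 913.91) × 0.935990 = -101.5751
Value = -CHF 101.58

-CHF 101.58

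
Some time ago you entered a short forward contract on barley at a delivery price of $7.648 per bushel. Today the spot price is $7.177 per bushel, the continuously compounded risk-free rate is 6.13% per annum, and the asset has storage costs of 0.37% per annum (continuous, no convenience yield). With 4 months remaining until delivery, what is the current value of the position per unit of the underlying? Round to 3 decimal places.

Current fair forward for the remaining 4 months: F = S·e^((r + u)·T), (r + u) = 0.0613 + 0.0037 = 0.0650
F = 7.177 · e^(0.0650 × 4/12) = 7.177 × 1.021903 = 7.3342
Value of long forward = (F − K)·e^(−rT) = (7.3342 − 7.648) · e^(−0.0613·4/12)
= -0.3138 × 0.979774 = -0.307
Short position value = −(long value) = $0.307

$0.307 per bushel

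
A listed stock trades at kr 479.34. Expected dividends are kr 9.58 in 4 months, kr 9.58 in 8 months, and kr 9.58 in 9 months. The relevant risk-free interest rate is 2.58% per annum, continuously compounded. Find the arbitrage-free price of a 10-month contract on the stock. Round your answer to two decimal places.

kr 460.83

PV(dividends) I = 9.58·e^(−0.0258·4/12) + 9.58·e^(−0.0258·8/12) + 9.58·e^(−0.0258·9/12)
I = 9.4980 + 9.4166 + 9.3964 = 28.3110
F = (S − I)·e^(rT) = (479.34 − 28.3110) · e^(0.0258·10/12)
= 451.0290 · e^0.021500 = 451.0290 × 1.021733 = kr 460.83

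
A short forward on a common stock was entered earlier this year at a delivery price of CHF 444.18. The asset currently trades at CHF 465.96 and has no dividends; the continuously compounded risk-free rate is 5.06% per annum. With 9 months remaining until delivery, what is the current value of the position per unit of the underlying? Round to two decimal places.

Current fair forward for the remaining 9 months: F = S·e^(r·T), r = 0.0506
F = 465.96 · e^(0.0506 × 9/12) = 465.96 × 1.038679 = 483.9829
Value of long forward = (F − K)·e^(−rT) = (483.9829 − 444.18) · e^(−0.0506·9/12)
= 39.8029 × 0.962761 = 38.32
Short position value = −(long value) = -CHF 38.32

-CHF 38.32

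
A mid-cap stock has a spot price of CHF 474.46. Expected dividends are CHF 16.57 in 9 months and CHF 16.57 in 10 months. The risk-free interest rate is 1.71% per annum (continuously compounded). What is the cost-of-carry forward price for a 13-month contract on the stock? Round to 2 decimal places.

PV(dividends) I = 16.57·e^(−0.0171·9/12) + 16.57·e^(−0.0171·10/12)
I = 16.3588 + 16.3356 = 32.6944
F = (S − I)·e^(rT) = (474.46 − 32.6944) · e^(0.0171·13/12)
= 441.7656 · e^0.018525 = 441.7656 × 1.018698 = CHF 450.03

CHF 450.03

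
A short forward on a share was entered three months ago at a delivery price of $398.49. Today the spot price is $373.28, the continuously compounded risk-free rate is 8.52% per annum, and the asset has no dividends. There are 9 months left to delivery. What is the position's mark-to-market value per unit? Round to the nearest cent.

$0.54

Current fair forward for the remaining 9 months: F = S·e^(r·T), r = 0.0852
F = 373.28 · e^(0.0852 × 9/12) = 373.28 × 1.065986 = 397.9113
Value of long forward = (F − K)·e^(−rT) = (397.9113 − 398.49) · e^(−0.0852·9/12)
= -0.5787 × 0.938099 = -0.54
Short position value = −(long value) = $0.54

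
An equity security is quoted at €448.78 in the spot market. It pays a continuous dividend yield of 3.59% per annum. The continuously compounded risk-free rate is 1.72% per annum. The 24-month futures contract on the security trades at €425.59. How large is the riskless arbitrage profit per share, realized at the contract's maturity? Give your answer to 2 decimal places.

€6.72 per share

Fair futures: F* = S·e^(carry·T), with carry = (r − q) = 0.0172 − 0.0359 = -0.0187
F* = 448.78 · e^(-0.0187 × 24/12) = 448.78 · e^-0.037400 = 448.78 × 0.963291 = €432.3057
Market €425.59 < fair €432.3057: forward underpriced → reverse cash-and-carry (short spot, go long the forward).
At maturity, profit = |F_mkt − F*| = |425.59 − 432.3057| = €6.72 per share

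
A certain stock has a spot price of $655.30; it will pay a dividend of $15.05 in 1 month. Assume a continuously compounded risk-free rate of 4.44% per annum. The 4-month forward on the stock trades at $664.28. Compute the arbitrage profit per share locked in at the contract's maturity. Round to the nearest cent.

$14.43 per share

PV(dividends) I = 15.05·e^(−0.0444·1/12) = 14.9944
Fair forward F* = (S − I)·e^(rT) = (655.30 − 14.9944)·e^0.014800 = 640.3056 × 1.014910 = 649.8526
Market $664.28 > fair 649.8526: forward overpriced → cash-and-carry (borrow at r, buy the stock and collect the dividends, short the forward).
Profit at T = |F_mkt − F*| = |664.28 − 649.8526| = $14.43 per share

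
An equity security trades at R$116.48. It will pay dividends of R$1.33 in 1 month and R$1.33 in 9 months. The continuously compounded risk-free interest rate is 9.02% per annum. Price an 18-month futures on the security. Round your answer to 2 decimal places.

R$130.42

PV(dividends) I = 1.33·e^(−0.0902·1/12) + 1.33·e^(−0.0902·9/12)
I = 1.3200 + 1.2430 = 2.5630
F = (S − I)·e^(rT) = (116.48 − 2.5630) · e^(0.0902·18/12)
= 113.9170 · e^0.135300 = 113.9170 × 1.144880 = R$130.42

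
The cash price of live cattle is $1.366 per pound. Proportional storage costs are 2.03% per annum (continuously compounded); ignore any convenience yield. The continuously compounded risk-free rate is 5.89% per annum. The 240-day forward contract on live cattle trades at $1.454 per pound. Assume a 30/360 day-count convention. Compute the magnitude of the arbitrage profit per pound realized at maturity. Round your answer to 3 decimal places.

Fair forward: F* = S·e^(carry·T), with carry = (r + u) = 0.0589 + 0.0203 = 0.0792
F* = 1.366 · e^(0.0792 × 240/360) = 1.366 · e^0.052800 = 1.366 × 1.054219 = $1.4401
Market $1.454 > fair $1.4401: forward overpriced → cash-and-carry (buy spot, short the forward).
At maturity, profit = |F_mkt − F*| = |1.454 − 1.4401| = $0.014 per pound

$0.014 per pound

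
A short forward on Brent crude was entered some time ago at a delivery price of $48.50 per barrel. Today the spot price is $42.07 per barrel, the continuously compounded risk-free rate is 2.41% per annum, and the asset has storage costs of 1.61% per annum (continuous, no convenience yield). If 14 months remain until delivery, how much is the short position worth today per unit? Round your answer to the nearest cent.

Current fair forward for the remaining 14 months: F = S·e^((r + u)·T), (r + u) = 0.0241 + 0.0161 = 0.0402
F = 42.07 · e^(0.0402 × 14/12) = 42.07 × 1.048017 = 44.0901
Value of long forward = (F − K)·e^(−rT) = (44.0901 − 48.50) · e^(−0.0241·14/12)
= -4.4099 × 0.972275 = -4.29
Short position value = −(long value) = $4.29

$4.29 per barrel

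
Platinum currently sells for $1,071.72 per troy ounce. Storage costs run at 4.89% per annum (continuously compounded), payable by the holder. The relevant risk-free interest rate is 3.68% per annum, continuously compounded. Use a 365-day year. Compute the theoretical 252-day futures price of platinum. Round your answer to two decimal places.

$1,137.05 per troy ounce

Net carry = r + u − y = 0.0368 + 0.0489 − 0.0000 = 0.0857
F = S·e^((r+u−y)T) = 1071.72 · e^(0.0857 × 252/365) = 1071.72 · e^0.05916822
= 1071.72 × 1.06095370 = $1,137.05 per troy ounce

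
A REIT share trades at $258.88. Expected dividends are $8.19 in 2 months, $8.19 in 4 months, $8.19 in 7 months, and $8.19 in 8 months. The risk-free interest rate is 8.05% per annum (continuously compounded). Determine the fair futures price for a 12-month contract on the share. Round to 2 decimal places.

$246.30

PV(dividends) I = 8.19·e^(−0.0805·2/12) + 8.19·e^(−0.0805·4/12) + 8.19·e^(−0.0805·7/12) + 8.19·e^(−0.0805·8/12)
I = 8.0809 + 7.9732 + 7.8143 + 7.7621 = 31.6305
F = (S − I)·e^(rT) = (258.88 − 31.6305) · e^(0.0805·12/12)
= 227.2495 · e^0.080500 = 227.2495 × 1.083829 = $246.30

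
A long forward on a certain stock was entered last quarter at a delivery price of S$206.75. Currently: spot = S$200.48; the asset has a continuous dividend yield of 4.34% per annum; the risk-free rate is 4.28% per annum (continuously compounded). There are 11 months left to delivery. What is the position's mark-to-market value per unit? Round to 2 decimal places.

Current fair forward for the remaining 11 months: F = S·e^((r − q)·T), (r − q) = 0.0428 − 0.0434 = -0.0006
F = 200.48 · e^(-0.0006 × 11/12) = 200.48 × 0.999450 = 200.3697
Value of long forward = (F − K)·e^(−rT) = (200.3697 − 206.75) · e^(−0.0428·11/12)
= -6.3803 × 0.961526 = -6.13

-S$6.13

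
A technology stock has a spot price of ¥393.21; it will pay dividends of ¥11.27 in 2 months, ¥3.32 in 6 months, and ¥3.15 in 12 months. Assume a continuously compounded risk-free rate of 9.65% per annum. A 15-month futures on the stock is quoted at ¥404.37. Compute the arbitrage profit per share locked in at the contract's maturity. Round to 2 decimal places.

¥19.94 per share

PV(dividends) I = 11.27·e^(−0.0965·2/12) + 3.32·e^(−0.0965·6/12) + 3.15·e^(−0.0965·12/12) = 17.1140
Fair futures F* = (S − I)·e^(rT) = (393.21 − 17.1140)·e^0.120625 = 376.0960 × 1.128202 = 424.3123
Market ¥404.37 < fair 424.3123: forward underpriced → reverse cash-and-carry (short the stock, invest proceeds at r, pay the dividends, go long the forward).
Profit at T = |F_mkt − F*| = |404.37 − 424.3123| = ¥19.94 per share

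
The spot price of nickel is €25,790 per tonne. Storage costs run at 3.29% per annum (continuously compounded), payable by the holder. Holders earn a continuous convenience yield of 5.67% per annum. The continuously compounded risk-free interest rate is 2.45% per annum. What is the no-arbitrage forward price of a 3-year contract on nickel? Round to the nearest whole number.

Net carry = r + u − y = 0.0245 + 0.0329 − 0.0567 = 0.0007
F = S·e^((r+u−y)T) = 25790 · e^(0.0007 × 3) = 25790 · e^0.002100
= 25790 × 1.002102 = €25,844 per tonne

€25,844 per tonne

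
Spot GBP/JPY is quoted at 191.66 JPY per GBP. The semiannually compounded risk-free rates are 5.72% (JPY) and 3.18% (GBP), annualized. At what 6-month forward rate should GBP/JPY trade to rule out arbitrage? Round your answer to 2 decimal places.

By covered interest parity, F = S · (1+r_JPY/2)^(2T) / (1+r_GBP/2)^(2T)
= 191.66 × 1.028600 / 1.015900 = 191.66 × 1.012501
F = 194.06 JPY per GBP

194.06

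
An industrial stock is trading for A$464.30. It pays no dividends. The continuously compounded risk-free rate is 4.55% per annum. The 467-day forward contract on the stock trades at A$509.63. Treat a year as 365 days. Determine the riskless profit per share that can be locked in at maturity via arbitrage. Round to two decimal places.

Fair forward: F* = S·e^(carry·T), with carry = r = 0.0455
F* = 464.30 · e^(0.0455 × 467/365) = 464.30 · e^0.058215 = 464.30 × 1.059943 = A$492.1315
Market A$509.63 > fair A$492.1315: forward overpriced → cash-and-carry (buy spot, short the forward).
At maturity, profit = |F_mkt − F*| = |509.63 − 492.1315| = A$17.50 per share

A$17.50 per share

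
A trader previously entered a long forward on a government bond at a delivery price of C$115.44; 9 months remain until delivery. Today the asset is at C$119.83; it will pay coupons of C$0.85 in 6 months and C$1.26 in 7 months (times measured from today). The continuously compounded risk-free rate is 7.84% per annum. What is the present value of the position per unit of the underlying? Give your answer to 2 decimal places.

PV(remaining coupons) I = 0.85·e^(−0.0784·6/12) + 1.26·e^(−0.0784·7/12) = 2.0210
Current forward F = (S − I)·e^(rT) = (119.83 − 2.0210)·e^(0.0784·9/12) = 117.8090 × 1.060563 = 124.9439
Value (long) = (F − K)·e^(−rT) = (124.9439 − 115.44) × 0.942895 = 8.9612
Value = C$8.96

C$8.96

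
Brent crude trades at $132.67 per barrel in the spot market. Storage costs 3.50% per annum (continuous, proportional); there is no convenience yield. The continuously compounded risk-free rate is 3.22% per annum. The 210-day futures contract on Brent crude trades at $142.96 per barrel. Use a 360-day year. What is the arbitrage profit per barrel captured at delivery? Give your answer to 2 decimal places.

$4.99 per barrel

Fair futures: F* = S·e^(carry·T), with carry = (r + u) = 0.0322 + 0.0350 = 0.0672
F* = 132.67 · e^(0.0672 × 210/360) = 132.67 · e^0.039200 = 132.67 × 1.039978 = $137.9739
Market $142.96 > fair $137.9739: forward overpriced → cash-and-carry (buy spot, short the forward).
At maturity, profit = |F_mkt − F*| = |142.96 − 137.9739| = $4.99 per barrel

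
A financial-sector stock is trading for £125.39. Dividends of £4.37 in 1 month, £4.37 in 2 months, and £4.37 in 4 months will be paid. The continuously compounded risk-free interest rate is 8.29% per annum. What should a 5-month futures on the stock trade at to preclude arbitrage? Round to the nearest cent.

PV(dividends) I = 4.37·e^(−0.0829·1/12) + 4.37·e^(−0.0829·2/12) + 4.37·e^(−0.0829·4/12)
I = 4.3399 + 4.3100 + 4.2509 = 12.9008
F = (S − I)·e^(rT) = (125.39 − 12.9008) · e^(0.0829·5/12)
= 112.4892 · e^0.034542 = 112.4892 × 1.035146 = £116.44

£116.44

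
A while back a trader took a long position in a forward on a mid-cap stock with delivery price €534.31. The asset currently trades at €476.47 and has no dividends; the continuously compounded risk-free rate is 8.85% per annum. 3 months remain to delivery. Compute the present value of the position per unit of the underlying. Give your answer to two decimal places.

Current fair forward for the remaining 3 months: F = S·e^(r·T), r = 0.0885
F = 476.47 · e^(0.0885 × 3/12) = 476.47 × 1.022372 = 487.1296
Value of long forward = (F − K)·e^(−rT) = (487.1296 − 534.31) · e^(−0.0885·3/12)
= -47.1804 × 0.978118 = -46.15

-€46.15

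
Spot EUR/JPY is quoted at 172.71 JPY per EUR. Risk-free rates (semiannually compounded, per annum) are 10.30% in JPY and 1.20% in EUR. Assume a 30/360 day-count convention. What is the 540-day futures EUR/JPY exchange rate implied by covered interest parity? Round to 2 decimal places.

197.22

By covered interest parity, F = S · (1+r_JPY/2)^(2T) / (1+r_EUR/2)^(2T)
= 172.71 × 1.162593 / 1.018108 = 172.71 × 1.141915
F = 197.22 JPY per EUR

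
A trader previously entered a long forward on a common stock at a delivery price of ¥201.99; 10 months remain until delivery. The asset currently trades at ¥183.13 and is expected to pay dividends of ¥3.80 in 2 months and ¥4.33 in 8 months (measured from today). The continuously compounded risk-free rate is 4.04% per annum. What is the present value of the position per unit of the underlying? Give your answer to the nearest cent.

-¥20.16

PV(remaining dividends) I = 3.80·e^(−0.0404·2/12) + 4.33·e^(−0.0404·8/12) = 7.9894
Current forward F = (S − I)·e^(rT) = (183.13 − 7.9894)·e^(0.0404·10/12) = 175.1406 × 1.034240 = 181.1374
Value (long) = (F − K)·e^(−rT) = (181.1374 − 201.99) × 0.966894 = -20.1623
Value = -¥20.16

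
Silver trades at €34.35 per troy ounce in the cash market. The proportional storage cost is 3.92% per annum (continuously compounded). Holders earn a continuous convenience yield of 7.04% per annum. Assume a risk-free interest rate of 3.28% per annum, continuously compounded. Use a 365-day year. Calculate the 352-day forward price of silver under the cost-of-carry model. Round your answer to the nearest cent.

€34.40 per troy ounce

Net carry = r + u − y = 0.0328 + 0.0392 − 0.0704 = 0.0016
F = S·e^((r+u−y)T) = 34.35 · e^(0.0016 × 352/365) = 34.35 · e^0.001543
= 34.35 × 1.001544 = €34.40 per troy ounce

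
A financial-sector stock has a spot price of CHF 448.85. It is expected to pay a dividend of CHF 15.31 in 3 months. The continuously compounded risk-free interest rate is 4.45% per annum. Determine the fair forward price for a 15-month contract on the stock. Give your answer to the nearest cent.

PV(dividends) I = 15.31·e^(−0.0445·3/12)
I = 15.1406
F = (S − I)·e^(rT) = (448.85 − 15.1406) · e^(0.0445·15/12)
= 433.7094 · e^0.055625 = 433.7094 × 1.057201 = CHF 458.52

CHF 458.52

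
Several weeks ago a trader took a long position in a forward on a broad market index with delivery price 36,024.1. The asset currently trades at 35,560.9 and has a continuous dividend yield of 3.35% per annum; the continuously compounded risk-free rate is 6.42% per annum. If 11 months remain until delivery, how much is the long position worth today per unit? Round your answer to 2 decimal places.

Current fair forward for the remaining 11 months: F = S·e^((r − q)·T), (r − q) = 0.0642 − 0.0335 = 0.0307
F = 35560.9 · e^(0.0307 × 11/12) = 35560.9 × 1.02854138 = 36575.8572
Value of long forward = (F − K)·e^(−rT) = (36575.8572 − 36024.1) · e^(−0.0642·11/12)
= 551.7572 × 0.94284819 = 520.22

520.22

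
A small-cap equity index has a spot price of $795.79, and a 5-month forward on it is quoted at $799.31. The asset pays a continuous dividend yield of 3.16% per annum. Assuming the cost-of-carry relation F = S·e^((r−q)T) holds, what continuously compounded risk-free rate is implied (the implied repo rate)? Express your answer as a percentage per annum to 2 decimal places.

4.22%

From F = S·e^((r−q)T): (r − q) = ln(F/S)/T
ln(799.31/795.79) = ln(1.004423) = 0.004413
(r − q) = 0.004413 / (5/12) = 0.010591
r = ln(F/S)/T + q = 0.010591 + 0.0316 = 0.042191
r = 4.22%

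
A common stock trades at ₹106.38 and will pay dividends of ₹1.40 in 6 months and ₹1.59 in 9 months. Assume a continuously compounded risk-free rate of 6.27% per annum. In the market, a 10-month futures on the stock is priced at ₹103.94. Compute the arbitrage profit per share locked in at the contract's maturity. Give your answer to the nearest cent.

PV(dividends) I = 1.40·e^(−0.0627·6/12) + 1.59·e^(−0.0627·9/12) = 2.8738
Fair futures F* = (S − I)·e^(rT) = (106.38 − 2.8738)·e^0.052250 = 103.5062 × 1.053639 = 109.0582
Market ₹103.94 < fair 109.0582: forward underpriced → reverse cash-and-carry (short the stock, invest proceeds at r, pay the dividends, go long the forward).
Profit at T = |F_mkt − F*| = |103.94 − 109.0582| = ₹5.12 per share

₹5.12 per share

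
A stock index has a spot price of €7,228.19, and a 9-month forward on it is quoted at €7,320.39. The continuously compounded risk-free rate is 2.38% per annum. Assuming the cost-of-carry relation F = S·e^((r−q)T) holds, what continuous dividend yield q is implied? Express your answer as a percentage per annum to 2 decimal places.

0.69%

From F = S·e^((r−q)T): (r − q) = ln(F/S)/T
ln(7320.39/7228.19) = ln(1.012756) = 0.012675
(r − q) = 0.012675 / (9/12) = 0.016900
q = r − ln(F/S)/T = 0.0238 − 0.016900 = 0.006900
q = 0.69%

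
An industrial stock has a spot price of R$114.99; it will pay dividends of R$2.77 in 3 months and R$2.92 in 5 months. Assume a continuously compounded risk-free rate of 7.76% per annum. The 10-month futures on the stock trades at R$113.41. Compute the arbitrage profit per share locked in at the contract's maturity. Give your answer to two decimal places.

R$3.35 per share

PV(dividends) I = 2.77·e^(−0.0776·3/12) + 2.92·e^(−0.0776·5/12) = 5.5439
Fair futures F* = (S − I)·e^(rT) = (114.99 − 5.5439)·e^0.064667 = 109.4461 × 1.066804 = 116.7575
Market R$113.41 < fair 116.7575: forward underpriced → reverse cash-and-carry (short the stock, invest proceeds at r, pay the dividends, go long the forward).
Profit at T = |F_mkt − F*| = |113.41 − 116.7575| = R$3.35 per share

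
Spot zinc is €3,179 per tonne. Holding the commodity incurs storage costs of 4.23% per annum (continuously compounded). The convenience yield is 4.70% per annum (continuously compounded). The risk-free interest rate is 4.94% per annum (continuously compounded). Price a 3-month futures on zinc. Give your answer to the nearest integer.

Net carry = r + u − y = 0.0494 + 0.0423 − 0.0470 = 0.0447
F = S·e^((r+u−y)T) = 3179 · e^(0.0447 × 3/12) = 3179 · e^0.011175
= 3179 × 1.011238 = €3,215 per tonne

€3,215 per tonne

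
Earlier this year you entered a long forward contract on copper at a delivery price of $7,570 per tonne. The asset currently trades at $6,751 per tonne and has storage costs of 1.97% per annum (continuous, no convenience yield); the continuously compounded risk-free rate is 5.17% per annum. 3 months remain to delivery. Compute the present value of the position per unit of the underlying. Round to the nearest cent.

-$688.46 per tonne

Current fair forward for the remaining 3 months: F = S·e^((r + u)·T), (r + u) = 0.0517 + 0.0197 = 0.0714
F = 6751 · e^(0.0714 × 3/12) = 6751 × 1.01801026 = 6872.5873
Value of long forward = (F − K)·e^(−rT) = (6872.5873 − 7570) · e^(−0.0517·3/12)
= -697.4127 × 0.98715817 = -688.46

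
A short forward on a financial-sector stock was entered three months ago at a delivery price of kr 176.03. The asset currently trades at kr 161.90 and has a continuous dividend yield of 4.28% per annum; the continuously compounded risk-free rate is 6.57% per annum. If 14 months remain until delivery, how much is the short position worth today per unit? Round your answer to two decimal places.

kr 9.03

Current fair forward for the remaining 14 months: F = S·e^((r − q)·T), (r − q) = 0.0657 − 0.0428 = 0.0229
F = 161.90 · e^(0.0229 × 14/12) = 161.90 × 1.027077 = 166.2838
Value of long forward = (F − K)·e^(−rT) = (166.2838 − 176.03) · e^(−0.0657·14/12)
= -9.7462 × 0.926214 = -9.03
Short position value = −(long value) = kr 9.03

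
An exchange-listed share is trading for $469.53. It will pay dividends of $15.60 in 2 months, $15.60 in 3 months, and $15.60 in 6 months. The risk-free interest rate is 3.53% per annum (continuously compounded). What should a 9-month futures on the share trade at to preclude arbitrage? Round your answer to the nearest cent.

$434.59

PV(dividends) I = 15.60·e^(−0.0353·2/12) + 15.60·e^(−0.0353·3/12) + 15.60·e^(−0.0353·6/12)
I = 15.5085 + 15.4629 + 15.3271 = 46.2985
F = (S − I)·e^(rT) = (469.53 − 46.2985) · e^(0.0353·9/12)
= 423.2315 · e^0.026475 = 423.2315 × 1.026829 = $434.59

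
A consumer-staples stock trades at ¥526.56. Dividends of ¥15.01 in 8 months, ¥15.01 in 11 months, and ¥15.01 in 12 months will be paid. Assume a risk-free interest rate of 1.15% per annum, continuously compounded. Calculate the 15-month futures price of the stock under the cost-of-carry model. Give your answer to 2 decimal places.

¥488.95

PV(dividends) I = 15.01·e^(−0.0115·8/12) + 15.01·e^(−0.0115·11/12) + 15.01·e^(−0.0115·12/12)
I = 14.8954 + 14.8526 + 14.8384 = 44.5864
F = (S − I)·e^(rT) = (526.56 − 44.5864) · e^(0.0115·15/12)
= 481.9736 · e^0.014375 = 481.9736 × 1.014479 = ¥488.95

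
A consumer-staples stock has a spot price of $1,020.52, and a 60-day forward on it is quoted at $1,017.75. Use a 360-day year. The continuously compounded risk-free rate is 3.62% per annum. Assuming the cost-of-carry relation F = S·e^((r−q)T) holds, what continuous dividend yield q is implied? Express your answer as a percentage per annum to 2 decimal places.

From F = S·e^((r−q)T): (r − q) = ln(F/S)/T
ln(1017.75/1020.52) = ln(0.997286) = -0.002718
(r − q) = -0.002718 / (60/360) = -0.016308
q = r − ln(F/S)/T = 0.0362 + 0.016308 = 0.052508
q = 5.25%

5.25%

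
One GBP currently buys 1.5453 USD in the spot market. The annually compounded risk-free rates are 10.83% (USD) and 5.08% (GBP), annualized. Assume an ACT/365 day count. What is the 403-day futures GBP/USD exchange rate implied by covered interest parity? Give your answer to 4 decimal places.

By covered interest parity, F = S · (1+r_USD)^T / (1+r_GBP)^T
= 1.5453 × 1.120228 / 1.056235 = 1.5453 × 1.060586
F = 1.6389 USD per GBP

1.6389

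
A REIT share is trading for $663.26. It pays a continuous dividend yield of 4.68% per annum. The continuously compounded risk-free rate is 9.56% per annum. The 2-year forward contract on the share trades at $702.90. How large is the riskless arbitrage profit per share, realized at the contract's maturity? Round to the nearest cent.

$28.36 per share

Fair forward: F* = S·e^(carry·T), with carry = (r − q) = 0.0956 − 0.0468 = 0.0488
F* = 663.26 · e^(0.0488 × 2) = 663.26 · e^0.097600 = 663.26 × 1.102522 = $731.2587
Market $702.90 < fair $731.2587: forward underpriced → reverse cash-and-carry (short spot, go long the forward).
At maturity, profit = |F_mkt − F*| = |702.90 − 731.2587| = $28.36 per share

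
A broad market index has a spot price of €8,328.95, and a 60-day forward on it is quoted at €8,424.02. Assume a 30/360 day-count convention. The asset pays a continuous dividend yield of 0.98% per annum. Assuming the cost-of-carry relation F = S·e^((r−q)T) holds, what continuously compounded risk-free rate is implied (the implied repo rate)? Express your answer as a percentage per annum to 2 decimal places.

From F = S·e^((r−q)T): (r − q) = ln(F/S)/T
ln(8424.02/8328.95) = ln(1.011414) = 0.011349
(r − q) = 0.011349 / (60/360) = 0.068094
r = ln(F/S)/T + q = 0.068094 + 0.0098 = 0.077894
r = 7.79%

7.79%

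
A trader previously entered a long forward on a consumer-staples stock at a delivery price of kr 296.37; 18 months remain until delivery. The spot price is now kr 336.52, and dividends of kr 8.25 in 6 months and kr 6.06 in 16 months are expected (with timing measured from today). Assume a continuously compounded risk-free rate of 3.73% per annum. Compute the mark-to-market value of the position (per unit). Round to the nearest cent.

kr 42.41

PV(remaining dividends) I = 8.25·e^(−0.0373·6/12) + 6.06·e^(−0.0373·16/12) = 13.8636
Current forward F = (S − I)·e^(rT) = (336.52 − 13.8636)·e^(0.0373·18/12) = 322.6564 × 1.057545 = 341.2237
Value (long) = (F − K)·e^(−rT) = (341.2237 − 296.37) × 0.945586 = 42.4130
Value = kr 42.41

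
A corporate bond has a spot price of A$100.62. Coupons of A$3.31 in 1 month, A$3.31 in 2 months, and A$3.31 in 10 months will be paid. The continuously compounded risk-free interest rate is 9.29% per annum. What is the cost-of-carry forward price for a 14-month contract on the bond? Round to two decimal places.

A$101.43

PV(coupons) I = 3.31·e^(−0.0929·1/12) + 3.31·e^(−0.0929·2/12) + 3.31·e^(−0.0929·10/12)
I = 3.2845 + 3.2591 + 3.0634 = 9.6070
F = (S − I)·e^(rT) = (100.62 − 9.6070) · e^(0.0929·14/12)
= 91.0130 · e^0.108383 = 91.0130 × 1.114475 = A$101.43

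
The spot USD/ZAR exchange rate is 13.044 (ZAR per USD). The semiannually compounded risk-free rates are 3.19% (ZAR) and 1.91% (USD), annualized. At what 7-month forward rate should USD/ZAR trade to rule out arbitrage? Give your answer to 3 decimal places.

By covered interest parity, F = S · (1+r_ZAR/2)^(2T) / (1+r_USD/2)^(2T)
= 13.044 × 1.018633 / 1.011151 = 13.044 × 1.007399
F = 13.141 ZAR per USD

13.141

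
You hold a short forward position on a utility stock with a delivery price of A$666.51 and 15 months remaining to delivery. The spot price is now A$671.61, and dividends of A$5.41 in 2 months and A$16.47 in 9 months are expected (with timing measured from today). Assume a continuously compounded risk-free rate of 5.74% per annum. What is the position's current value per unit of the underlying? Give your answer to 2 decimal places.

PV(remaining dividends) I = 5.41·e^(−0.0574·2/12) + 16.47·e^(−0.0574·9/12) = 21.1345
Current forward F = (S − I)·e^(rT) = (671.61 − 21.1345)·e^(0.0574·15/12) = 650.4755 × 1.074387 = 698.8624
Value (long) = (F − K)·e^(−rT) = (698.8624 − 666.51) × 0.930764 = 30.1124
Short position value = −(long value) = -A$30.11

-A$30.11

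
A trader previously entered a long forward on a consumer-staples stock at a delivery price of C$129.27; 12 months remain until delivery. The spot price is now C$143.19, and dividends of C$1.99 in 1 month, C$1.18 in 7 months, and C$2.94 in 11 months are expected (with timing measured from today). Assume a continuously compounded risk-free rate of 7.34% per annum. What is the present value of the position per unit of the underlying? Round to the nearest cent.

PV(remaining dividends) I = 1.99·e^(−0.0734·1/12) + 1.18·e^(−0.0734·7/12) + 2.94·e^(−0.0734·11/12) = 5.8571
Current forward F = (S − I)·e^(rT) = (143.19 − 5.8571)·e^(0.0734·12/12) = 137.3329 × 1.076161 = 147.7923
Value (long) = (F − K)·e^(−rT) = (147.7923 − 129.27) × 0.929229 = 17.2115
Value = C$17.21

C$17.21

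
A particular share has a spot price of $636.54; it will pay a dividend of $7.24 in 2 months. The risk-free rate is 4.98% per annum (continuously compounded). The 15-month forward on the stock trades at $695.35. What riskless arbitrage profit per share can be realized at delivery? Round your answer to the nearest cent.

$25.57 per share

PV(dividends) I = 7.24·e^(−0.0498·2/12) = 7.1802
Fair forward F* = (S − I)·e^(rT) = (636.54 − 7.1802)·e^0.062250 = 629.3598 × 1.064228 = 669.7823
Market $695.35 > fair 669.7823: forward overpriced → cash-and-carry (borrow at r, buy the stock and collect the dividends, short the forward).
Profit at T = |F_mkt − F*| = |695.35 − 669.7823| = $25.57 per share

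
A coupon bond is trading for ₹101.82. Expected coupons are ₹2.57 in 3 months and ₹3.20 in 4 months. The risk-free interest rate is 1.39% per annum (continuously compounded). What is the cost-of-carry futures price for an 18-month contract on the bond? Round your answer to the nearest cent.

PV(coupons) I = 2.57·e^(−0.0139·3/12) + 3.20·e^(−0.0139·4/12)
I = 2.5611 + 3.1852 = 5.7463
F = (S − I)·e^(rT) = (101.82 − 5.7463) · e^(0.0139·18/12)
= 96.0737 · e^0.020850 = 96.0737 × 1.021069 = ₹98.10

₹98.10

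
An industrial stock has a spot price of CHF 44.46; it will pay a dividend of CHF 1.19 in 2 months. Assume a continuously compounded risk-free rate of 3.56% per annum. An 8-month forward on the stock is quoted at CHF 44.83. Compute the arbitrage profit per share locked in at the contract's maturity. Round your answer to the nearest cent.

CHF 0.51 per share

PV(dividends) I = 1.19·e^(−0.0356·2/12) = 1.1830
Fair forward F* = (S − I)·e^(rT) = (44.46 − 1.1830)·e^0.023733 = 43.2770 × 1.024017 = 44.3164
Market CHF 44.83 > fair 44.3164: forward overpriced → cash-and-carry (borrow at r, buy the stock and collect the dividends, short the forward).
Profit at T = |F_mkt − F*| = |44.83 − 44.3164| = CHF 0.51 per share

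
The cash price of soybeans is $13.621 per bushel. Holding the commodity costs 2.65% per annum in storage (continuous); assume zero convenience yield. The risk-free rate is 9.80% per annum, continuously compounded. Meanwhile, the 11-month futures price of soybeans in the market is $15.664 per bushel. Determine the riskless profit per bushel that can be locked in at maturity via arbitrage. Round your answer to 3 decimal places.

Fair futures: F* = S·e^(carry·T), with carry = (r + u) = 0.0980 + 0.0265 = 0.1245
F* = 13.621 · e^(0.1245 × 11/12) = 13.621 · e^0.114125 = 13.621 × 1.120892 = $15.2677
Market $15.664 > fair $15.2677: forward overpriced → cash-and-carry (buy spot, short the forward).
At maturity, profit = |F_mkt − F*| = |15.664 − 15.2677| = $0.396 per bushel

$0.396 per bushel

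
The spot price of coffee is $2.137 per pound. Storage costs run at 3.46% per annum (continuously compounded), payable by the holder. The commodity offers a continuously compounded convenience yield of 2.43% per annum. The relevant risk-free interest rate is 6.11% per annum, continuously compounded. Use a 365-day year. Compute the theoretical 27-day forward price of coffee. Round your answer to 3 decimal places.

Net carry = r + u − y = 0.0611 + 0.0346 − 0.0243 = 0.0714
F = S·e^((r+u−y)T) = 2.137 · e^(0.0714 × 27/365) = 2.137 · e^0.005282
= 2.137 × 1.005296 = $2.148 per pound

$2.148 per pound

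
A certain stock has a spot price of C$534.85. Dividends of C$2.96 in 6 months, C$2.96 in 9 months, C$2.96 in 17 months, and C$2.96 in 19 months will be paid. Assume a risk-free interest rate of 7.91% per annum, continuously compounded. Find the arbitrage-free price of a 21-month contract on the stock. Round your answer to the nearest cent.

PV(dividends) I = 2.96·e^(−0.0791·6/12) + 2.96·e^(−0.0791·9/12) + 2.96·e^(−0.0791·17/12) + 2.96·e^(−0.0791·19/12)
I = 2.8452 + 2.7895 + 2.6462 + 2.6116 = 10.8925
F = (S − I)·e^(rT) = (534.85 − 10.8925) · e^(0.0791·21/12)
= 523.9575 · e^0.138425 = 523.9575 × 1.148464 = C$601.75

C$601.75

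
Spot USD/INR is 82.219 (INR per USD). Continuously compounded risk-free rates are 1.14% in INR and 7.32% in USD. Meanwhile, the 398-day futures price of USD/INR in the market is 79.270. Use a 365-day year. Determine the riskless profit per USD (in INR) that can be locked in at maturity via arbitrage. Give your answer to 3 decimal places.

Fair futures: F* = S·e^(carry·T), with carry = (r_INR − r_USD) = 0.0114 − 0.0732 = -0.0618
F* = 82.219 · e^(-0.0618 × 398/365) = 82.219 · e^-0.067387 = 82.219 × 0.934833 = 76.8610
Market 79.270 > fair 76.8610: forward overpriced → cash-and-carry (buy spot, short the forward).
At maturity, profit = |F_mkt − F*| = |79.270 − 76.8610| = 2.409 per USD (in INR)

2.409 per USD (in INR)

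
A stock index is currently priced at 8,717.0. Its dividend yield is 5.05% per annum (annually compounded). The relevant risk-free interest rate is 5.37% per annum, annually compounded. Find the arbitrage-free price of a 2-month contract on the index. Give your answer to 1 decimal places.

8,721.4

F = S · (1+r)^T / (1+q)^T
= 8717.0 × 1.008756 / 1.008245 = 8717.0 × 1.000507
F = 8,721.4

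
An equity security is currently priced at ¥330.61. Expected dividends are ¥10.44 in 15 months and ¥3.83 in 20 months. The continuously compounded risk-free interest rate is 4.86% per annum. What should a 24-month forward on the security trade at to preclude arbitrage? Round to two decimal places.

¥349.64

PV(dividends) I = 10.44·e^(−0.0486·15/12) + 3.83·e^(−0.0486·20/12)
I = 9.8247 + 3.5320 = 13.3567
F = (S − I)·e^(rT) = (330.61 − 13.3567) · e^(0.0486·24/12)
= 317.2533 · e^0.097200 = 317.2533 × 1.102081 = ¥349.64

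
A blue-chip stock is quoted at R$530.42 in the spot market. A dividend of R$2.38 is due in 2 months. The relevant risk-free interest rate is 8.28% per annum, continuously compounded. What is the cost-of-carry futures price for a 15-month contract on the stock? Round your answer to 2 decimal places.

R$585.66

PV(dividends) I = 2.38·e^(−0.0828·2/12)
I = 2.3474
F = (S − I)·e^(rT) = (530.42 − 2.3474) · e^(0.0828·15/12)
= 528.0726 · e^0.103500 = 528.0726 × 1.109046 = R$585.66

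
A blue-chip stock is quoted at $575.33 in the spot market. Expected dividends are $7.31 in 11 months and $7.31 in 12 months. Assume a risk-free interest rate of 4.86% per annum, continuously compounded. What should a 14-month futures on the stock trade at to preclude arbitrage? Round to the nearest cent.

PV(dividends) I = 7.31·e^(−0.0486·11/12) + 7.31·e^(−0.0486·12/12)
I = 6.9915 + 6.9632 = 13.9547
F = (S − I)·e^(rT) = (575.33 − 13.9547) · e^(0.0486·14/12)
= 561.3753 · e^0.056700 = 561.3753 × 1.058338 = $594.12

$594.12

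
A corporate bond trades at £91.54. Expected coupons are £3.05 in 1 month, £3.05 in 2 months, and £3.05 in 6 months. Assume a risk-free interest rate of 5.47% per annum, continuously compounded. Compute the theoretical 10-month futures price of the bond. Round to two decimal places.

PV(coupons) I = 3.05·e^(−0.0547·1/12) + 3.05·e^(−0.0547·2/12) + 3.05·e^(−0.0547·6/12)
I = 3.0361 + 3.0223 + 2.9677 = 9.0261
F = (S − I)·e^(rT) = (91.54 − 9.0261) · e^(0.0547·10/12)
= 82.5139 · e^0.045583 = 82.5139 × 1.046638 = £86.36

£86.36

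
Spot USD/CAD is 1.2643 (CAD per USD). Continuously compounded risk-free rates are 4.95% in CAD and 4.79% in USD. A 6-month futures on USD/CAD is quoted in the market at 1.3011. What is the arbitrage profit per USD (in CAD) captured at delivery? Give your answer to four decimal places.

Fair futures: F* = S·e^(carry·T), with carry = (r_CAD − r_USD) = 0.0495 − 0.0479 = 0.0016
F* = 1.2643 · e^(0.0016 × 6/12) = 1.2643 · e^0.000800 = 1.2643 × 1.000800 = 1.2653
Market 1.3011 > fair 1.2653: forward overpriced → cash-and-carry (buy spot, short the forward).
At maturity, profit = |F_mkt − F*| = |1.3011 − 1.2653| = 0.0358 per USD (in CAD)

0.0358 per USD (in CAD)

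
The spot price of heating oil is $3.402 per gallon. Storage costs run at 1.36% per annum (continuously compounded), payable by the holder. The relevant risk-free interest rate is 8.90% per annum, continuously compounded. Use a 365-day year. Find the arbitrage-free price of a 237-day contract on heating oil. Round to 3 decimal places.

Net carry = r + u − y = 0.0890 + 0.0136 − 0.0000 = 0.1026
F = S·e^((r+u−y)T) = 3.402 · e^(0.1026 × 237/365) = 3.402 · e^0.066620
= 3.402 × 1.068889 = $3.636 per gallon

$3.636 per gallon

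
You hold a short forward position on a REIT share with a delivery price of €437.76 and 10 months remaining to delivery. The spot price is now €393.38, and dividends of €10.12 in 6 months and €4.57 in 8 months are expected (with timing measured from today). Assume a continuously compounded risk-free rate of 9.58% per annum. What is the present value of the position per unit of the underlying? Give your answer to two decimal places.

PV(remaining dividends) I = 10.12·e^(−0.0958·6/12) + 4.57·e^(−0.0958·8/12) = 13.9339
Current forward F = (S − I)·e^(rT) = (393.38 − 13.9339)·e^(0.0958·10/12) = 379.4461 × 1.083107 = 410.9807
Value (long) = (F − K)·e^(−rT) = (410.9807 − 437.76) × 0.923270 = -24.7245
Short position value = −(long value) = €24.72

€24.72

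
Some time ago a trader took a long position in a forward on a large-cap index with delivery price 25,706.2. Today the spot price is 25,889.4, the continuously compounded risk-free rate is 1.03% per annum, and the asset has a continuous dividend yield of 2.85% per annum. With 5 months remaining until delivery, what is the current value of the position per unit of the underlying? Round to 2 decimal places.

-12.33

Current fair forward for the remaining 5 months: F = S·e^((r − q)·T), (r − q) = 0.0103 − 0.0285 = -0.0182
F = 25889.4 · e^(-0.0182 × 5/12) = 25889.4 × 0.99244535 = 25693.8146
Value of long forward = (F − K)·e^(−rT) = (25693.8146 − 25706.2) · e^(−0.0103·5/12)
= -12.3854 × 0.99571753 = -12.33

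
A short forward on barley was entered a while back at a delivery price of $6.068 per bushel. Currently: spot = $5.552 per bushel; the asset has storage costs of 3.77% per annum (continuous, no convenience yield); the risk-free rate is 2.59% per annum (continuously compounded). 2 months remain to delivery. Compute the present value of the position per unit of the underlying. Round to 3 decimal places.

Current fair forward for the remaining 2 months: F = S·e^((r + u)·T), (r + u) = 0.0259 + 0.0377 = 0.0636
F = 5.552 · e^(0.0636 × 2/12) = 5.552 × 1.010656 = 5.6112
Value of long forward = (F − K)·e^(−rT) = (5.6112 − 6.068) · e^(−0.0259·2/12)
= -0.4568 × 0.995693 = -0.455
Short position value = −(long value) = $0.455

$0.455 per bushel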